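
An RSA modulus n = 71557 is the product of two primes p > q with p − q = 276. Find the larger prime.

439

Since p = q + 276, we have 71557 = q(q + 276), so q² + 276q − 71557 = 0.
Discriminant: 276² + 4·71557 = 76176 + 286228 = 362404; √362404 = 602.
q = (−276 + 602)/2 = 163, and p = q + 276 = 439.
Check: 163 · 439 = 71557.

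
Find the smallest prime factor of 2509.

2509 is odd.
Digit sum 16, not divisible by 3.
Ends in 9: not divisible by 5.
7: 2509 = 7·358 + 3
11: 2509 = 11·228 + 1
13: 2509 = 13·193

13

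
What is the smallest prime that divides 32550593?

89

32550593 is odd.
Digit sum 32, not divisible by 3.
Ends in 3: not divisible by 5.
7: 32550593 = 7·4650084 + 5
11: 32550593 = 11·2959144 + 9
13: 32550593 = 13·2503891 + 10
17: 32550593 = 17·1914740 + 13
19: 32550593 = 19·1713189 + 2
23: 32550593 = 23·1415243 + 4
29: 32550593 = 29·1122434 + 7
31: 32550593 = 31·1050019 + 4
37: 32550593 = 37·879745 + 28
41: 32550593 = 41·793916 + 37
43: 32550593 = 43·756990 + 23
47: 32550593 = 47·692565 + 38
53: 32550593 = 53·614162 + 7
59: 32550593 = 59·551704 + 57
61: 32550593 = 61·533616 + 17
67: 32550593 = 67·485829 + 50
71: 32550593 = 71·458459 + 4
73: 32550593 = 73·445898 + 39
79: 32550593 = 79·412032 + 65
83: 32550593 = 83·392175 + 68
89: 32550593 = 89·365737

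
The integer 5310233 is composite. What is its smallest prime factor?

5310233 is odd.
Digit sum 17, not divisible by 3.
Ends in 3: not divisible by 5.
7: 5310233 = 7·758604 + 5
11: 5310233 = 11·482748 + 5
13: 5310233 = 13·408479 + 6
17: 5310233 = 17·312366 + 11
19: 5310233 = 19·279485 + 18
23: 5310233 = 23·230879 + 16
29: 5310233 = 29·183111 + 14
31: 5310233 = 31·171297 + 26
37: 5310233 = 37·143519 + 30
41: 5310233 = 41·129517 + 36
43: 5310233 = 43·123493 + 34
47: 5310233 = 47·112983 + 32
53: 5310233 = 53·100193 + 4
59: 5310233 = 59·90003 + 56
61: 5310233 = 61·87053

61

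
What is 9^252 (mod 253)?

202

9^1 ≡ 9 (mod 253)
9^2 ≡ 9^2 = 81 ≡ 81 (mod 253)
9^4 ≡ 81^2 = 6561 ≡ 236 (mod 253)
9^8 ≡ 236^2 = 55696 ≡ 36 (mod 253)
9^16 ≡ 36^2 = 1296 ≡ 31 (mod 253)
9^32 ≡ 31^2 = 961 ≡ 202 (mod 253)
9^64 ≡ 202^2 = 40804 ≡ 71 (mod 253)
9^128 ≡ 71^2 = 5041 ≡ 234 (mod 253)
252 = 128 + 64 + 32 + 16 + 8 + 4 in binary powers of 2.
So 9^252 ≡ 234 · 71 · 202 · 31 · 36 · 236 ≡ 202 (mod 253).
Since 202 ≠ 1, base 9 is a Fermat witness: 253 is composite.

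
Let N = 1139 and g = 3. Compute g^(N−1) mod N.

1097

3^1 ≡ 3 (mod 1139)
3^2 ≡ 3^2 = 9 ≡ 9 (mod 1139)
3^4 ≡ 9^2 = 81 ≡ 81 (mod 1139)
3^8 ≡ 81^2 = 6561 ≡ 866 (mod 1139)
3^16 ≡ 866^2 = 749956 ≡ 494 (mod 1139)
3^32 ≡ 494^2 = 244036 ≡ 290 (mod 1139)
3^64 ≡ 290^2 = 84100 ≡ 953 (mod 1139)
3^128 ≡ 953^2 = 908209 ≡ 426 (mod 1139)
3^256 ≡ 426^2 = 181476 ≡ 375 (mod 1139)
3^512 ≡ 375^2 = 140625 ≡ 528 (mod 1139)
3^1024 ≡ 528^2 = 278784 ≡ 868 (mod 1139)
1138 = 1024 + 64 + 32 + 16 + 2 in binary powers of 2.
So 3^1138 ≡ 868 · 953 · 290 · 494 · 9 ≡ 1097 (mod 1139).
Since 1097 ≠ 1, base 3 is a Fermat witness: 1139 is composite.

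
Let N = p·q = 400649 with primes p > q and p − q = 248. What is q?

521

Since p = q + 248, we have 400649 = q(q + 248), so q² + 248q − 400649 = 0.
Discriminant: 248² + 4·400649 = 61504 + 1602596 = 1664100; √1664100 = 1290.
q = (−248 + 1290)/2 = 521, and p = q + 248 = 769.
Check: 521 · 769 = 400649.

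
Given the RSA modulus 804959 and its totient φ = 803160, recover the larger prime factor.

971

φ(n) = (p−1)(q−1) = n − (p+q) + 1, so p + q = 804959 − 803160 + 1 = 1800.
p and q are the roots of t² − 1800t + 804959 = 0.
Discriminant: 1800² − 4·804959 = 3240000 − 3219836 = 20164; √20164 = 142.
q = (1800 − 142)/2 = 829, p = (1800 + 142)/2 = 971.
Check: 829 · 971 = 804959.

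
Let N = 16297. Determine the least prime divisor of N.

43

16297 is odd.
Digit sum 25, not divisible by 3.
Ends in 7: not divisible by 5.
7: 16297 = 7·2328 + 1
11: 16297 = 11·1481 + 6
13: 16297 = 13·1253 + 8
17: 16297 = 17·958 + 11
19: 16297 = 19·857 + 14
23: 16297 = 23·708 + 13
29: 16297 = 29·561 + 28
31: 16297 = 31·525 + 22
37: 16297 = 37·440 + 17
41: 16297 = 41·397 + 20
43: 16297 = 43·379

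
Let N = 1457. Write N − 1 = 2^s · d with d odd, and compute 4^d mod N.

717

1457 − 1 = 1456 = 2^4 · 91, so d = 91.
4^1 ≡ 4 (mod 1457)
4^2 ≡ 4^2 = 16 ≡ 16 (mod 1457)
4^4 ≡ 16^2 = 256 ≡ 256 (mod 1457)
4^8 ≡ 256^2 = 65536 ≡ 1428 (mod 1457)
4^16 ≡ 1428^2 = 2039184 ≡ 841 (mod 1457)
4^32 ≡ 841^2 = 707281 ≡ 636 (mod 1457)
4^64 ≡ 636^2 = 404496 ≡ 907 (mod 1457)
91 = 64 + 16 + 8 + 2 + 1 in binary powers of 2.
So 4^91 ≡ 907 · 841 · 1428 · 16 · 4 ≡ 717 (mod 1457).
Squaring chain: 717 → 1225 → 1372 → 1397; never reaches −1, so base 4 is a Miller–Rabin witness that 1457 is composite.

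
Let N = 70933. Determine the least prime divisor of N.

89

70933 is odd.
Digit sum 22, not divisible by 3.
Ends in 3: not divisible by 5.
7: 70933 = 7·10133 + 2
11: 70933 = 11·6448 + 5
13: 70933 = 13·5456 + 5
17: 70933 = 17·4172 + 9
19: 70933 = 19·3733 + 6
23: 70933 = 23·3084 + 1
29: 70933 = 29·2445 + 28
31: 70933 = 31·2288 + 5
37: 70933 = 37·1917 + 4
41: 70933 = 41·1730 + 3
43: 70933 = 43·1649 + 26
47: 70933 = 47·1509 + 10
53: 70933 = 53·1338 + 19
59: 70933 = 59·1202 + 15
61: 70933 = 61·1162 + 51
67: 70933 = 67·1058 + 47
71: 70933 = 71·999 + 4
73: 70933 = 73·971 + 50
79: 70933 = 79·897 + 70
83: 70933 = 83·854 + 51
89: 70933 = 89·797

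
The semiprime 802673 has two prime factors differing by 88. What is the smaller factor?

Since p = q + 88, we have 802673 = q(q + 88), so q² + 88q − 802673 = 0.
Discriminant: 88² + 4·802673 = 7744 + 3210692 = 3218436; √3218436 = 1794.
q = (−88 + 1794)/2 = 853, and p = q + 88 = 941.
Check: 853 · 941 = 802673.

853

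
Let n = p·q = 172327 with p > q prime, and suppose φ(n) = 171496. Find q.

φ(n) = (p−1)(q−1) = n − (p+q) + 1, so p + q = 172327 − 171496 + 1 = 832.
p and q are the roots of t² − 832t + 172327 = 0.
Discriminant: 832² − 4·172327 = 692224 − 689308 = 2916; √2916 = 54.
q = (832 − 54)/2 = 389, p = (832 + 54)/2 = 443.
Check: 389 · 443 = 172327.

389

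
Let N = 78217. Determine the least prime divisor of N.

17

78217 is odd.
Digit sum 25, not divisible by 3.
Ends in 7: not divisible by 5.
7: 78217 = 7·11173 + 6
11: 78217 = 11·7110 + 7
13: 78217 = 13·6016 + 9
17: 78217 = 17·4601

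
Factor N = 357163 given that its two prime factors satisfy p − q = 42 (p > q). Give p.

Since p = q + 42, we have 357163 = q(q + 42), so q² + 42q − 357163 = 0.
Discriminant: 42² + 4·357163 = 1764 + 1428652 = 1430416; √1430416 = 1196.
q = (−42 + 1196)/2 = 577, and p = q + 42 = 619.
Check: 577 · 619 = 357163.

619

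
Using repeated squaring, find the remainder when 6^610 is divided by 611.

225

6^1 ≡ 6 (mod 611)
6^2 ≡ 6^2 = 36 ≡ 36 (mod 611)
6^4 ≡ 36^2 = 1296 ≡ 74 (mod 611)
6^8 ≡ 74^2 = 5476 ≡ 588 (mod 611)
6^16 ≡ 588^2 = 345744 ≡ 529 (mod 611)
6^32 ≡ 529^2 = 279841 ≡ 3 (mod 611)
6^64 ≡ 3^2 = 9 ≡ 9 (mod 611)
6^128 ≡ 9^2 = 81 ≡ 81 (mod 611)
6^256 ≡ 81^2 = 6561 ≡ 451 (mod 611)
6^512 ≡ 451^2 = 203401 ≡ 549 (mod 611)
610 = 512 + 64 + 32 + 2 in binary powers of 2.
So 6^610 ≡ 549 · 9 · 3 · 36 ≡ 225 (mod 611).
Since 225 ≠ 1, base 6 is a Fermat witness: 611 is composite.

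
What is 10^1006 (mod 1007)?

42

10^1 ≡ 10 (mod 1007)
10^2 ≡ 10^2 = 100 ≡ 100 (mod 1007)
10^4 ≡ 100^2 = 10000 ≡ 937 (mod 1007)
10^8 ≡ 937^2 = 877969 ≡ 872 (mod 1007)
10^16 ≡ 872^2 = 760384 ≡ 99 (mod 1007)
10^32 ≡ 99^2 = 9801 ≡ 738 (mod 1007)
10^64 ≡ 738^2 = 544644 ≡ 864 (mod 1007)
10^128 ≡ 864^2 = 746496 ≡ 309 (mod 1007)
10^256 ≡ 309^2 = 95481 ≡ 823 (mod 1007)
10^512 ≡ 823^2 = 677329 ≡ 625 (mod 1007)
1006 = 512 + 256 + 128 + 64 + 32 + 8 + 4 + 2 in binary powers of 2.
So 10^1006 ≡ 625 · 823 · 309 · 864 · 738 · 872 · 937 · 100 ≡ 42 (mod 1007).
Since 42 ≠ 1, base 10 is a Fermat witness: 1007 is composite.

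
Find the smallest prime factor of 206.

2

206 is even: 2 divides it.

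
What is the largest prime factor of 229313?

47

229313 = 7 · 32759
32759 = 17 · 1927
1927 = 41 · 47
47 is prime.
So 229313 = 7 · 17 · 41 · 47; the largest prime factor is 47.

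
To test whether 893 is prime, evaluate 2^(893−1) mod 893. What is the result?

2^1 ≡ 2 (mod 893)
2^2 ≡ 2^2 = 4 ≡ 4 (mod 893)
2^4 ≡ 4^2 = 16 ≡ 16 (mod 893)
2^8 ≡ 16^2 = 256 ≡ 256 (mod 893)
2^16 ≡ 256^2 = 65536 ≡ 347 (mod 893)
2^32 ≡ 347^2 = 120409 ≡ 747 (mod 893)
2^64 ≡ 747^2 = 558009 ≡ 777 (mod 893)
2^128 ≡ 777^2 = 603729 ≡ 61 (mod 893)
2^256 ≡ 61^2 = 3721 ≡ 149 (mod 893)
2^512 ≡ 149^2 = 22201 ≡ 769 (mod 893)
892 = 512 + 256 + 64 + 32 + 16 + 8 + 4 in binary powers of 2.
So 2^892 ≡ 769 · 149 · 777 · 747 · 347 · 256 · 16 ≡ 777 (mod 893).
Since 777 ≠ 1, base 2 is a Fermat witness: 893 is composite.

777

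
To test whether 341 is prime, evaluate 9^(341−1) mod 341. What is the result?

67

9^1 ≡ 9 (mod 341)
9^2 ≡ 9^2 = 81 ≡ 81 (mod 341)
9^4 ≡ 81^2 = 6561 ≡ 82 (mod 341)
9^8 ≡ 82^2 = 6724 ≡ 245 (mod 341)
9^16 ≡ 245^2 = 60025 ≡ 9 (mod 341)
9^32 ≡ 9^2 = 81 ≡ 81 (mod 341)
9^64 ≡ 81^2 = 6561 ≡ 82 (mod 341)
9^128 ≡ 82^2 = 6724 ≡ 245 (mod 341)
9^256 ≡ 245^2 = 60025 ≡ 9 (mod 341)
340 = 256 + 64 + 16 + 4 in binary powers of 2.
So 9^340 ≡ 9 · 82 · 9 · 82 ≡ 67 (mod 341).
Since 67 ≠ 1, base 9 is a Fermat witness: 341 is composite.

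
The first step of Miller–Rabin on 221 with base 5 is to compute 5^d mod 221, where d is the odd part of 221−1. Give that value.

221 − 1 = 220 = 2^2 · 55, so d = 55.
5^1 ≡ 5 (mod 221)
5^2 ≡ 5^2 = 25 ≡ 25 (mod 221)
5^4 ≡ 25^2 = 625 ≡ 183 (mod 221)
5^8 ≡ 183^2 = 33489 ≡ 118 (mod 221)
5^16 ≡ 118^2 = 13924 ≡ 1 (mod 221)
5^32 ≡ 1^2 = 1 ≡ 1 (mod 221)
55 = 32 + 16 + 4 + 2 + 1 in binary powers of 2.
So 5^55 ≡ 1 · 1 · 183 · 25 · 5 ≡ 112 (mod 221).
Squaring chain: 112 → 168; never reaches −1, so base 5 is a Miller–Rabin witness that 221 is composite.

112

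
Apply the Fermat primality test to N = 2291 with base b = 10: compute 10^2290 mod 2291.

1048

10^1 ≡ 10 (mod 2291)
10^2 ≡ 10^2 = 100 ≡ 100 (mod 2291)
10^4 ≡ 100^2 = 10000 ≡ 836 (mod 2291)
10^8 ≡ 836^2 = 698896 ≡ 141 (mod 2291)
10^16 ≡ 141^2 = 19881 ≡ 1553 (mod 2291)
10^32 ≡ 1553^2 = 2411809 ≡ 1677 (mod 2291)
10^64 ≡ 1677^2 = 2812329 ≡ 1272 (mod 2291)
10^128 ≡ 1272^2 = 1617984 ≡ 538 (mod 2291)
10^256 ≡ 538^2 = 289444 ≡ 778 (mod 2291)
10^512 ≡ 778^2 = 605284 ≡ 460 (mod 2291)
10^1024 ≡ 460^2 = 211600 ≡ 828 (mod 2291)
10^2048 ≡ 828^2 = 685584 ≡ 575 (mod 2291)
2290 = 2048 + 128 + 64 + 32 + 16 + 2 in binary powers of 2.
So 10^2290 ≡ 575 · 538 · 1272 · 1677 · 1553 · 100 ≡ 1048 (mod 2291).
Since 1048 ≠ 1, base 10 is a Fermat witness: 2291 is composite.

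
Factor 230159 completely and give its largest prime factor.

83

230159 = 47 · 4897
4897 = 59 · 83
83 is prime.
So 230159 = 47 · 59 · 83; the largest prime factor is 83.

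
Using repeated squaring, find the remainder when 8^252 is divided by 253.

8^1 ≡ 8 (mod 253)
8^2 ≡ 8^2 = 64 ≡ 64 (mod 253)
8^4 ≡ 64^2 = 4096 ≡ 48 (mod 253)
8^8 ≡ 48^2 = 2304 ≡ 27 (mod 253)
8^16 ≡ 27^2 = 729 ≡ 223 (mod 253)
8^32 ≡ 223^2 = 49729 ≡ 141 (mod 253)
8^64 ≡ 141^2 = 19881 ≡ 147 (mod 253)
8^128 ≡ 147^2 = 21609 ≡ 104 (mod 253)
252 = 128 + 64 + 32 + 16 + 8 + 4 in binary powers of 2.
So 8^252 ≡ 104 · 147 · 141 · 223 · 27 · 48 ≡ 141 (mod 253).
Since 141 ≠ 1, base 8 is a Fermat witness: 253 is composite.

141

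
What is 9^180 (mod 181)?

9^1 ≡ 9 (mod 181)
9^2 ≡ 9^2 = 81 ≡ 81 (mod 181)
9^4 ≡ 81^2 = 6561 ≡ 45 (mod 181)
9^8 ≡ 45^2 = 2025 ≡ 34 (mod 181)
9^16 ≡ 34^2 = 1156 ≡ 70 (mod 181)
9^32 ≡ 70^2 = 4900 ≡ 13 (mod 181)
9^64 ≡ 13^2 = 169 ≡ 169 (mod 181)
9^128 ≡ 169^2 = 28561 ≡ 144 (mod 181)
180 = 128 + 32 + 16 + 4 in binary powers of 2.
So 9^180 ≡ 144 · 13 · 70 · 45 ≡ 1 (mod 181).
Since the result is 1, base 9 gives no evidence that 181 is composite.

1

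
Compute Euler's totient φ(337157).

317152

Factor: 337157 = 23 · 107 · 137.
φ(337157) = (23−1) · (107−1) · (137−1) = 22 · 106 · 136 = 317152.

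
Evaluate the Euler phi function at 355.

Factor: 355 = 5 · 71.
φ(355) = (5−1) · (71−1) = 4 · 70 = 280.

280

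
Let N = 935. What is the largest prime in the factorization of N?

17

935 = 5 · 187
187 = 11 · 17
17 is prime.
So 935 = 5 · 11 · 17; the largest prime factor is 17.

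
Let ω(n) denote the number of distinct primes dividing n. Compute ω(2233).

3

2233 = 7 · 319
319 = 11 · 29
2233 = 7 · 11 · 29, which has 3 distinct prime factors.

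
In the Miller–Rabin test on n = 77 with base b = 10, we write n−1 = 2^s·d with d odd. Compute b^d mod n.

10

77 − 1 = 76 = 2^2 · 19, so d = 19.
10^1 ≡ 10 (mod 77)
10^2 ≡ 10^2 = 100 ≡ 23 (mod 77)
10^4 ≡ 23^2 = 529 ≡ 67 (mod 77)
10^8 ≡ 67^2 = 4489 ≡ 23 (mod 77)
10^16 ≡ 23^2 = 529 ≡ 67 (mod 77)
19 = 16 + 2 + 1 in binary powers of 2.
So 10^19 ≡ 67 · 23 · 10 ≡ 10 (mod 77).
Squaring chain: 10 → 23; never reaches −1, so base 10 is a Miller–Rabin witness that 77 is composite.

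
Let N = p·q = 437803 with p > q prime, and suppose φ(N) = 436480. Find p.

683

φ(n) = (p−1)(q−1) = n − (p+q) + 1, so p + q = 437803 − 436480 + 1 = 1324.
p and q are the roots of t² − 1324t + 437803 = 0.
Discriminant: 1324² − 4·437803 = 1752976 − 1751212 = 1764; √1764 = 42.
q = (1324 − 42)/2 = 641, p = (1324 + 42)/2 = 683.
Check: 641 · 683 = 437803.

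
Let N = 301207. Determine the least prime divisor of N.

301207 is odd.
Digit sum 13, not divisible by 3.
Ends in 7: not divisible by 5.
7: 301207 = 7·43029 + 4
11: 301207 = 11·27382 + 5
13: 301207 = 13·23169 + 10
17: 301207 = 17·17718 + 1
19: 301207 = 19·15853

19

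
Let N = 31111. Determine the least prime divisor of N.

31111 is odd.
Digit sum 7, not divisible by 3.
Ends in 1: not divisible by 5.
7: 31111 = 7·4444 + 3
11: 31111 = 11·2828 + 3
13: 31111 = 13·2393 + 2
17: 31111 = 17·1830 + 1
19: 31111 = 19·1637 + 8
23: 31111 = 23·1352 + 15
29: 31111 = 29·1072 + 23
31: 31111 = 31·1003 + 18
37: 31111 = 37·840 + 31
41: 31111 = 41·758 + 33
43: 31111 = 43·723 + 22
47: 31111 = 47·661 + 44
53: 31111 = 53·587

53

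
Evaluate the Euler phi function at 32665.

Factor: 32665 = 5 · 47 · 139.
φ(32665) = (5−1) · (47−1) · (139−1) = 4 · 46 · 138 = 25392.

25392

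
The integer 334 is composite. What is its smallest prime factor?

2

334 is even: 2 divides it.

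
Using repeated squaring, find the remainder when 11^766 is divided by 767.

257

11^1 ≡ 11 (mod 767)
11^2 ≡ 11^2 = 121 ≡ 121 (mod 767)
11^4 ≡ 121^2 = 14641 ≡ 68 (mod 767)
11^8 ≡ 68^2 = 4624 ≡ 22 (mod 767)
11^16 ≡ 22^2 = 484 ≡ 484 (mod 767)
11^32 ≡ 484^2 = 234256 ≡ 321 (mod 767)
11^64 ≡ 321^2 = 103041 ≡ 263 (mod 767)
11^128 ≡ 263^2 = 69169 ≡ 139 (mod 767)
11^256 ≡ 139^2 = 19321 ≡ 146 (mod 767)
11^512 ≡ 146^2 = 21316 ≡ 607 (mod 767)
766 = 512 + 128 + 64 + 32 + 16 + 8 + 4 + 2 in binary powers of 2.
So 11^766 ≡ 607 · 139 · 263 · 321 · 484 · 22 · 68 · 121 ≡ 257 (mod 767).
Since 257 ≠ 1, base 11 is a Fermat witness: 767 is composite.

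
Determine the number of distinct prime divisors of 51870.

6

51870 = 2 · 25935
25935 = 3 · 8645
8645 = 5 · 1729
1729 = 7 · 247
247 = 13 · 19
51870 = 2 · 3 · 5 · 7 · 13 · 19, which has 6 distinct prime factors.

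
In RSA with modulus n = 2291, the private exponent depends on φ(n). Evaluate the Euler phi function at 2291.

2184

Factor: 2291 = 29 · 79.
φ(2291) = (29−1) · (79−1) = 28 · 78 = 2184.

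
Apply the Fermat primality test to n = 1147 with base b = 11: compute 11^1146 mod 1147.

593

11^1 ≡ 11 (mod 1147)
11^2 ≡ 11^2 = 121 ≡ 121 (mod 1147)
11^4 ≡ 121^2 = 14641 ≡ 877 (mod 1147)
11^8 ≡ 877^2 = 769129 ≡ 639 (mod 1147)
11^16 ≡ 639^2 = 408321 ≡ 1136 (mod 1147)
11^32 ≡ 1136^2 = 1290496 ≡ 121 (mod 1147)
11^64 ≡ 121^2 = 14641 ≡ 877 (mod 1147)
11^128 ≡ 877^2 = 769129 ≡ 639 (mod 1147)
11^256 ≡ 639^2 = 408321 ≡ 1136 (mod 1147)
11^512 ≡ 1136^2 = 1290496 ≡ 121 (mod 1147)
11^1024 ≡ 121^2 = 14641 ≡ 877 (mod 1147)
1146 = 1024 + 64 + 32 + 16 + 8 + 2 in binary powers of 2.
So 11^1146 ≡ 877 · 877 · 121 · 1136 · 639 · 121 ≡ 593 (mod 1147).
Since 593 ≠ 1, base 11 is a Fermat witness: 1147 is composite.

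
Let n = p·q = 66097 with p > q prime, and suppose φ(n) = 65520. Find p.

421

φ(n) = (p−1)(q−1) = n − (p+q) + 1, so p + q = 66097 − 65520 + 1 = 578.
p and q are the roots of t² − 578t + 66097 = 0.
Discriminant: 578² − 4·66097 = 334084 − 264388 = 69696; √69696 = 264.
q = (578 − 264)/2 = 157, p = (578 + 264)/2 = 421.
Check: 157 · 421 = 66097.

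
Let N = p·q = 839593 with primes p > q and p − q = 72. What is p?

953

Since p = q + 72, we have 839593 = q(q + 72), so q² + 72q − 839593 = 0.
Discriminant: 72² + 4·839593 = 5184 + 3358372 = 3363556; √3363556 = 1834.
q = (−72 + 1834)/2 = 881, and p = q + 72 = 953.
Check: 881 · 953 = 839593.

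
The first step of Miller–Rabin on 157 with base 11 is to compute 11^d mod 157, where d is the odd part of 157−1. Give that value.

1

157 − 1 = 156 = 2^2 · 39, so d = 39.
11^1 ≡ 11 (mod 157)
11^2 ≡ 11^2 = 121 ≡ 121 (mod 157)
11^4 ≡ 121^2 = 14641 ≡ 40 (mod 157)
11^8 ≡ 40^2 = 1600 ≡ 30 (mod 157)
11^16 ≡ 30^2 = 900 ≡ 115 (mod 157)
11^32 ≡ 115^2 = 13225 ≡ 37 (mod 157)
39 = 32 + 4 + 2 + 1 in binary powers of 2.
So 11^39 ≡ 37 · 40 · 121 · 11 ≡ 1 (mod 157).
Since 11^d ≡ 1 (mod 157), base 11 does not prove 157 composite.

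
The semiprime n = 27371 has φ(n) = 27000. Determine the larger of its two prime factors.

φ(n) = (p−1)(q−1) = n − (p+q) + 1, so p + q = 27371 − 27000 + 1 = 372.
p and q are the roots of t² − 372t + 27371 = 0.
Discriminant: 372² − 4·27371 = 138384 − 109484 = 28900; √28900 = 170.
q = (372 − 170)/2 = 101, p = (372 + 170)/2 = 271.
Check: 101 · 271 = 27371.

271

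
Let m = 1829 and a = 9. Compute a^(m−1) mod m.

9^1 ≡ 9 (mod 1829)
9^2 ≡ 9^2 = 81 ≡ 81 (mod 1829)
9^4 ≡ 81^2 = 6561 ≡ 1074 (mod 1829)
9^8 ≡ 1074^2 = 1153476 ≡ 1206 (mod 1829)
9^16 ≡ 1206^2 = 1454436 ≡ 381 (mod 1829)
9^32 ≡ 381^2 = 145161 ≡ 670 (mod 1829)
9^64 ≡ 670^2 = 448900 ≡ 795 (mod 1829)
9^128 ≡ 795^2 = 632025 ≡ 1020 (mod 1829)
9^256 ≡ 1020^2 = 1040400 ≡ 1528 (mod 1829)
9^512 ≡ 1528^2 = 2334784 ≡ 980 (mod 1829)
9^1024 ≡ 980^2 = 960400 ≡ 175 (mod 1829)
1828 = 1024 + 512 + 256 + 32 + 4 in binary powers of 2.
So 9^1828 ≡ 175 · 980 · 1528 · 670 · 1074 ≡ 1661 (mod 1829).
Since 1661 ≠ 1, base 9 is a Fermat witness: 1829 is composite.

1661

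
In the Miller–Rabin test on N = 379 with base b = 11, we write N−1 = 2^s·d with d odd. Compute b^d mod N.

378

379 − 1 = 378 = 2^1 · 189, so d = 189.
11^1 ≡ 11 (mod 379)
11^2 ≡ 11^2 = 121 ≡ 121 (mod 379)
11^4 ≡ 121^2 = 14641 ≡ 239 (mod 379)
11^8 ≡ 239^2 = 57121 ≡ 271 (mod 379)
11^16 ≡ 271^2 = 73441 ≡ 294 (mod 379)
11^32 ≡ 294^2 = 86436 ≡ 24 (mod 379)
11^64 ≡ 24^2 = 576 ≡ 197 (mod 379)
11^128 ≡ 197^2 = 38809 ≡ 151 (mod 379)
189 = 128 + 32 + 16 + 8 + 4 + 1 in binary powers of 2.
So 11^189 ≡ 151 · 24 · 294 · 271 · 239 · 11 ≡ 378 (mod 379).
Since 11^d ≡ 378 (mod 379), base 11 does not prove 379 composite.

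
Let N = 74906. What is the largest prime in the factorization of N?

67

74906 = 2 · 37453
37453 = 13 · 2881
2881 = 43 · 67
67 is prime.
So 74906 = 2 · 13 · 43 · 67; the largest prime factor is 67.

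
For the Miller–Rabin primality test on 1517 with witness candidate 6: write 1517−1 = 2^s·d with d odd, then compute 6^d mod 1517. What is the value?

1517 − 1 = 1516 = 2^2 · 379, so d = 379.
6^1 ≡ 6 (mod 1517)
6^2 ≡ 6^2 = 36 ≡ 36 (mod 1517)
6^4 ≡ 36^2 = 1296 ≡ 1296 (mod 1517)
6^8 ≡ 1296^2 = 1679616 ≡ 297 (mod 1517)
6^16 ≡ 297^2 = 88209 ≡ 223 (mod 1517)
6^32 ≡ 223^2 = 49729 ≡ 1185 (mod 1517)
6^64 ≡ 1185^2 = 1404225 ≡ 1000 (mod 1517)
6^128 ≡ 1000^2 = 1000000 ≡ 297 (mod 1517)
6^256 ≡ 297^2 = 88209 ≡ 223 (mod 1517)
379 = 256 + 64 + 32 + 16 + 8 + 2 + 1 in binary powers of 2.
So 6^379 ≡ 223 · 1000 · 1185 · 223 · 297 · 36 · 6 ≡ 1141 (mod 1517).
Squaring chain: 1141 → 295; never reaches −1, so base 6 is a Miller–Rabin witness that 1517 is composite.

1141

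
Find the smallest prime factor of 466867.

41

466867 is odd.
Digit sum 37, not divisible by 3.
Ends in 7: not divisible by 5.
7: 466867 = 7·66695 + 2
11: 466867 = 11·42442 + 5
13: 466867 = 13·35912 + 11
17: 466867 = 17·27462 + 13
19: 466867 = 19·24571 + 18
23: 466867 = 23·20298 + 13
29: 466867 = 29·16098 + 25
31: 466867 = 31·15060 + 7
37: 466867 = 37·12618 + 1
41: 466867 = 41·11387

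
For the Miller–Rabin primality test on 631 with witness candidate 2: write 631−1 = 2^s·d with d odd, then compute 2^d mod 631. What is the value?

631 − 1 = 630 = 2^1 · 315, so d = 315.
2^1 ≡ 2 (mod 631)
2^2 ≡ 2^2 = 4 ≡ 4 (mod 631)
2^4 ≡ 4^2 = 16 ≡ 16 (mod 631)
2^8 ≡ 16^2 = 256 ≡ 256 (mod 631)
2^16 ≡ 256^2 = 65536 ≡ 543 (mod 631)
2^32 ≡ 543^2 = 294849 ≡ 172 (mod 631)
2^64 ≡ 172^2 = 29584 ≡ 558 (mod 631)
2^128 ≡ 558^2 = 311364 ≡ 281 (mod 631)
2^256 ≡ 281^2 = 78961 ≡ 86 (mod 631)
315 = 256 + 32 + 16 + 8 + 2 + 1 in binary powers of 2.
So 2^315 ≡ 86 · 172 · 543 · 256 · 4 · 2 ≡ 1 (mod 631).
Since 2^d ≡ 1 (mod 631), base 2 does not prove 631 composite.

1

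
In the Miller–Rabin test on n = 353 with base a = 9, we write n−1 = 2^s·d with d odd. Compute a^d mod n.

353 − 1 = 352 = 2^5 · 11, so d = 11.
9^1 ≡ 9 (mod 353)
9^2 ≡ 9^2 = 81 ≡ 81 (mod 353)
9^4 ≡ 81^2 = 6561 ≡ 207 (mod 353)
9^8 ≡ 207^2 = 42849 ≡ 136 (mod 353)
11 = 8 + 2 + 1 in binary powers of 2.
So 9^11 ≡ 136 · 81 · 9 ≡ 304 (mod 353).
Squaring chain: 304 → 283 → 311 → 352 → 1; reaches −1, so base 9 does not prove 353 composite.

304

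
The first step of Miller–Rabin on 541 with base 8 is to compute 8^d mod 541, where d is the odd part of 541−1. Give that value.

489

541 − 1 = 540 = 2^2 · 135, so d = 135.
8^1 ≡ 8 (mod 541)
8^2 ≡ 8^2 = 64 ≡ 64 (mod 541)
8^4 ≡ 64^2 = 4096 ≡ 309 (mod 541)
8^8 ≡ 309^2 = 95481 ≡ 265 (mod 541)
8^16 ≡ 265^2 = 70225 ≡ 436 (mod 541)
8^32 ≡ 436^2 = 190096 ≡ 205 (mod 541)
8^64 ≡ 205^2 = 42025 ≡ 368 (mod 541)
8^128 ≡ 368^2 = 135424 ≡ 174 (mod 541)
135 = 128 + 4 + 2 + 1 in binary powers of 2.
So 8^135 ≡ 174 · 309 · 64 · 8 ≡ 489 (mod 541).
Squaring chain: 489 → 540; reaches −1, so base 8 does not prove 541 composite.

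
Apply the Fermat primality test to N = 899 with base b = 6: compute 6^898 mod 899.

645

6^1 ≡ 6 (mod 899)
6^2 ≡ 6^2 = 36 ≡ 36 (mod 899)
6^4 ≡ 36^2 = 1296 ≡ 397 (mod 899)
6^8 ≡ 397^2 = 157609 ≡ 284 (mod 899)
6^16 ≡ 284^2 = 80656 ≡ 645 (mod 899)
6^32 ≡ 645^2 = 416025 ≡ 687 (mod 899)
6^64 ≡ 687^2 = 471969 ≡ 893 (mod 899)
6^128 ≡ 893^2 = 797449 ≡ 36 (mod 899)
6^256 ≡ 36^2 = 1296 ≡ 397 (mod 899)
6^512 ≡ 397^2 = 157609 ≡ 284 (mod 899)
898 = 512 + 256 + 128 + 2 in binary powers of 2.
So 6^898 ≡ 284 · 397 · 36 · 36 ≡ 645 (mod 899).
Since 645 ≠ 1, base 6 is a Fermat witness: 899 is composite.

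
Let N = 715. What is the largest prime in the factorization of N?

13

715 = 5 · 143
143 = 11 · 13
13 is prime.
So 715 = 5 · 11 · 13; the largest prime factor is 13.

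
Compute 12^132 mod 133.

1

12^1 ≡ 12 (mod 133)
12^2 ≡ 12^2 = 144 ≡ 11 (mod 133)
12^4 ≡ 11^2 = 121 ≡ 121 (mod 133)
12^8 ≡ 121^2 = 14641 ≡ 11 (mod 133)
12^16 ≡ 11^2 = 121 ≡ 121 (mod 133)
12^32 ≡ 121^2 = 14641 ≡ 11 (mod 133)
12^64 ≡ 11^2 = 121 ≡ 121 (mod 133)
12^128 ≡ 121^2 = 14641 ≡ 11 (mod 133)
132 = 128 + 4 in binary powers of 2.
So 12^132 ≡ 11 · 121 ≡ 1 (mod 133).
Since the result is 1, base 12 gives no evidence that 133 is composite.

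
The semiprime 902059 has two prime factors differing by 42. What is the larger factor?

971

Since p = q + 42, we have 902059 = q(q + 42), so q² + 42q − 902059 = 0.
Discriminant: 42² + 4·902059 = 1764 + 3608236 = 3610000; √3610000 = 1900.
q = (−42 + 1900)/2 = 929, and p = q + 42 = 971.
Check: 929 · 971 = 902059.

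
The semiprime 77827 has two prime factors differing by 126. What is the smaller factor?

Since p = q + 126, we have 77827 = q(q + 126), so q² + 126q − 77827 = 0.
Discriminant: 126² + 4·77827 = 15876 + 311308 = 327184; √327184 = 572.
q = (−126 + 572)/2 = 223, and p = q + 126 = 349.
Check: 223 · 349 = 77827.

223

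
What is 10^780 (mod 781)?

243

10^1 ≡ 10 (mod 781)
10^2 ≡ 10^2 = 100 ≡ 100 (mod 781)
10^4 ≡ 100^2 = 10000 ≡ 628 (mod 781)
10^8 ≡ 628^2 = 394384 ≡ 760 (mod 781)
10^16 ≡ 760^2 = 577600 ≡ 441 (mod 781)
10^32 ≡ 441^2 = 194481 ≡ 12 (mod 781)
10^64 ≡ 12^2 = 144 ≡ 144 (mod 781)
10^128 ≡ 144^2 = 20736 ≡ 430 (mod 781)
10^256 ≡ 430^2 = 184900 ≡ 584 (mod 781)
10^512 ≡ 584^2 = 341056 ≡ 540 (mod 781)
780 = 512 + 256 + 8 + 4 in binary powers of 2.
So 10^780 ≡ 540 · 584 · 760 · 628 ≡ 243 (mod 781).
Since 243 ≠ 1, base 10 is a Fermat witness: 781 is composite.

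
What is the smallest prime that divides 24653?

24653 is odd.
Digit sum 20, not divisible by 3.
Ends in 3: not divisible by 5.
7: 24653 = 7·3521 + 6
11: 24653 = 11·2241 + 2
13: 24653 = 13·1896 + 5
17: 24653 = 17·1450 + 3
19: 24653 = 19·1297 + 10
23: 24653 = 23·1071 + 20
29: 24653 = 29·850 + 3
31: 24653 = 31·795 + 8
37: 24653 = 37·666 + 11
41: 24653 = 41·601 + 12
43: 24653 = 43·573 + 14
47: 24653 = 47·524 + 25
53: 24653 = 53·465 + 8
59: 24653 = 59·417 + 50
61: 24653 = 61·404 + 9
67: 24653 = 67·367 + 64
71: 24653 = 71·347 + 16
73: 24653 = 73·337 + 52
79: 24653 = 79·312 + 5
83: 24653 = 83·297 + 2
89: 24653 = 89·277

89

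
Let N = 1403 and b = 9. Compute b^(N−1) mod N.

9^1 ≡ 9 (mod 1403)
9^2 ≡ 9^2 = 81 ≡ 81 (mod 1403)
9^4 ≡ 81^2 = 6561 ≡ 949 (mod 1403)
9^8 ≡ 949^2 = 900601 ≡ 1278 (mod 1403)
9^16 ≡ 1278^2 = 1633284 ≡ 192 (mod 1403)
9^32 ≡ 192^2 = 36864 ≡ 386 (mod 1403)
9^64 ≡ 386^2 = 148996 ≡ 278 (mod 1403)
9^128 ≡ 278^2 = 77284 ≡ 119 (mod 1403)
9^256 ≡ 119^2 = 14161 ≡ 131 (mod 1403)
9^512 ≡ 131^2 = 17161 ≡ 325 (mod 1403)
9^1024 ≡ 325^2 = 105625 ≡ 400 (mod 1403)
1402 = 1024 + 256 + 64 + 32 + 16 + 8 + 2 in binary powers of 2.
So 9^1402 ≡ 400 · 131 · 278 · 386 · 192 · 1278 · 81 ≡ 813 (mod 1403).
Since 813 ≠ 1, base 9 is a Fermat witness: 1403 is composite.

813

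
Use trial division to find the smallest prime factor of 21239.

21239 is odd.
Digit sum 17, not divisible by 3.
Ends in 9: not divisible by 5.
7: 21239 = 7·3034 + 1
11: 21239 = 11·1930 + 9
13: 21239 = 13·1633 + 10
17: 21239 = 17·1249 + 6
19: 21239 = 19·1117 + 16
23: 21239 = 23·923 + 10
29: 21239 = 29·732 + 11
31: 21239 = 31·685 + 4
37: 21239 = 37·574 + 1
41: 21239 = 41·518 + 1
43: 21239 = 43·493 + 40
47: 21239 = 47·451 + 42
53: 21239 = 53·400 + 39
59: 21239 = 59·359 + 58
61: 21239 = 61·348 + 11
67: 21239 = 67·317

67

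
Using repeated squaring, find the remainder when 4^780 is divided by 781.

4^1 ≡ 4 (mod 781)
4^2 ≡ 4^2 = 16 ≡ 16 (mod 781)
4^4 ≡ 16^2 = 256 ≡ 256 (mod 781)
4^8 ≡ 256^2 = 65536 ≡ 713 (mod 781)
4^16 ≡ 713^2 = 508369 ≡ 719 (mod 781)
4^32 ≡ 719^2 = 516961 ≡ 720 (mod 781)
4^64 ≡ 720^2 = 518400 ≡ 597 (mod 781)
4^128 ≡ 597^2 = 356409 ≡ 273 (mod 781)
4^256 ≡ 273^2 = 74529 ≡ 334 (mod 781)
4^512 ≡ 334^2 = 111556 ≡ 654 (mod 781)
780 = 512 + 256 + 8 + 4 in binary powers of 2.
So 4^780 ≡ 654 · 334 · 713 · 256 ≡ 474 (mod 781).
Since 474 ≠ 1, base 4 is a Fermat witness: 781 is composite.

474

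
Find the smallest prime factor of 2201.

31

2201 is odd.
Digit sum 5, not divisible by 3.
Ends in 1: not divisible by 5.
7: 2201 = 7·314 + 3
11: 2201 = 11·200 + 1
13: 2201 = 13·169 + 4
17: 2201 = 17·129 + 8
19: 2201 = 19·115 + 16
23: 2201 = 23·95 + 16
29: 2201 = 29·75 + 26
31: 2201 = 31·71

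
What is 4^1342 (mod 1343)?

50

4^1 ≡ 4 (mod 1343)
4^2 ≡ 4^2 = 16 ≡ 16 (mod 1343)
4^4 ≡ 16^2 = 256 ≡ 256 (mod 1343)
4^8 ≡ 256^2 = 65536 ≡ 1072 (mod 1343)
4^16 ≡ 1072^2 = 1149184 ≡ 919 (mod 1343)
4^32 ≡ 919^2 = 844561 ≡ 1157 (mod 1343)
4^64 ≡ 1157^2 = 1338649 ≡ 1021 (mod 1343)
4^128 ≡ 1021^2 = 1042441 ≡ 273 (mod 1343)
4^256 ≡ 273^2 = 74529 ≡ 664 (mod 1343)
4^512 ≡ 664^2 = 440896 ≡ 392 (mod 1343)
4^1024 ≡ 392^2 = 153664 ≡ 562 (mod 1343)
1342 = 1024 + 256 + 32 + 16 + 8 + 4 + 2 in binary powers of 2.
So 4^1342 ≡ 562 · 664 · 1157 · 919 · 1072 · 256 · 16 ≡ 50 (mod 1343).
Since 50 ≠ 1, base 4 is a Fermat witness: 1343 is composite.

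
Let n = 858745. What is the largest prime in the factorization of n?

858745 = 5 · 171749
171749 = 41 · 4189
4189 = 59 · 71
71 is prime.
So 858745 = 5 · 41 · 59 · 71; the largest prime factor is 71.

71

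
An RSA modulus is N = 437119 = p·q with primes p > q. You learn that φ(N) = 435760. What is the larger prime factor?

φ(n) = (p−1)(q−1) = n − (p+q) + 1, so p + q = 437119 − 435760 + 1 = 1360.
p and q are the roots of t² − 1360t + 437119 = 0.
Discriminant: 1360² − 4·437119 = 1849600 − 1748476 = 101124; √101124 = 318.
q = (1360 − 318)/2 = 521, p = (1360 + 318)/2 = 839.
Check: 521 · 839 = 437119.

839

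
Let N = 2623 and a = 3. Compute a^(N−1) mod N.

3^1 ≡ 3 (mod 2623)
3^2 ≡ 3^2 = 9 ≡ 9 (mod 2623)
3^4 ≡ 9^2 = 81 ≡ 81 (mod 2623)
3^8 ≡ 81^2 = 6561 ≡ 1315 (mod 2623)
3^16 ≡ 1315^2 = 1729225 ≡ 668 (mod 2623)
3^32 ≡ 668^2 = 446224 ≡ 314 (mod 2623)
3^64 ≡ 314^2 = 98596 ≡ 1545 (mod 2623)
3^128 ≡ 1545^2 = 2387025 ≡ 95 (mod 2623)
3^256 ≡ 95^2 = 9025 ≡ 1156 (mod 2623)
3^512 ≡ 1156^2 = 1336336 ≡ 1229 (mod 2623)
3^1024 ≡ 1229^2 = 1510441 ≡ 2216 (mod 2623)
3^2048 ≡ 2216^2 = 4910656 ≡ 400 (mod 2623)
2622 = 2048 + 512 + 32 + 16 + 8 + 4 + 2 in binary powers of 2.
So 3^2622 ≡ 400 · 1229 · 314 · 668 · 1315 · 81 · 9 ≡ 680 (mod 2623).
Since 680 ≠ 1, base 3 is a Fermat witness: 2623 is composite.

680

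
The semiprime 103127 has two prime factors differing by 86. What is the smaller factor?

Since p = q + 86, we have 103127 = q(q + 86), so q² + 86q − 103127 = 0.
Discriminant: 86² + 4·103127 = 7396 + 412508 = 419904; √419904 = 648.
q = (−86 + 648)/2 = 281, and p = q + 86 = 367.
Check: 281 · 367 = 103127.

281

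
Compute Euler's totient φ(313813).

Factor: 313813 = 31 · 53 · 191.
φ(313813) = (31−1) · (53−1) · (191−1) = 30 · 52 · 190 = 296400.

296400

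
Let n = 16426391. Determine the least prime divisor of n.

16426391 is odd.
Digit sum 32, not divisible by 3.
Ends in 1: not divisible by 5.
7: 16426391 = 7·2346627 + 2
11: 16426391 = 11·1493308 + 3
13: 16426391 = 13·1263568 + 7
17: 16426391 = 17·966258 + 5
19: 16426391 = 19·864546 + 17
23: 16426391 = 23·714190 + 21
29: 16426391 = 29·566427 + 8
31: 16426391 = 31·529883 + 18
37: 16426391 = 37·443956 + 19
41: 16426391 = 41·400643 + 28
43: 16426391 = 43·382009 + 4
47: 16426391 = 47·349497 + 32
53: 16426391 = 53·309931 + 48
59: 16426391 = 59·278413 + 24
61: 16426391 = 61·269285 + 6
67: 16426391 = 67·245170 + 1
71: 16426391 = 71·231357 + 44
73: 16426391 = 73·225019 + 4
79: 16426391 = 79·207929

79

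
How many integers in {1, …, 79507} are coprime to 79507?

77658

Factor: 79507 = 43^3.
φ(79507) = 43^2·(43−1) = 77658.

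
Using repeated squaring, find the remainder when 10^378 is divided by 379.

1

10^1 ≡ 10 (mod 379)
10^2 ≡ 10^2 = 100 ≡ 100 (mod 379)
10^4 ≡ 100^2 = 10000 ≡ 146 (mod 379)
10^8 ≡ 146^2 = 21316 ≡ 92 (mod 379)
10^16 ≡ 92^2 = 8464 ≡ 126 (mod 379)
10^32 ≡ 126^2 = 15876 ≡ 337 (mod 379)
10^64 ≡ 337^2 = 113569 ≡ 248 (mod 379)
10^128 ≡ 248^2 = 61504 ≡ 106 (mod 379)
10^256 ≡ 106^2 = 11236 ≡ 245 (mod 379)
378 = 256 + 64 + 32 + 16 + 8 + 2 in binary powers of 2.
So 10^378 ≡ 245 · 248 · 337 · 126 · 92 · 100 ≡ 1 (mod 379).
Since the result is 1, base 10 gives no evidence that 379 is composite.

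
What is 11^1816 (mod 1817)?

1415

11^1 ≡ 11 (mod 1817)
11^2 ≡ 11^2 = 121 ≡ 121 (mod 1817)
11^4 ≡ 121^2 = 14641 ≡ 105 (mod 1817)
11^8 ≡ 105^2 = 11025 ≡ 123 (mod 1817)
11^16 ≡ 123^2 = 15129 ≡ 593 (mod 1817)
11^32 ≡ 593^2 = 351649 ≡ 968 (mod 1817)
11^64 ≡ 968^2 = 937024 ≡ 1269 (mod 1817)
11^128 ≡ 1269^2 = 1610361 ≡ 499 (mod 1817)
11^256 ≡ 499^2 = 249001 ≡ 72 (mod 1817)
11^512 ≡ 72^2 = 5184 ≡ 1550 (mod 1817)
11^1024 ≡ 1550^2 = 2402500 ≡ 426 (mod 1817)
1816 = 1024 + 512 + 256 + 16 + 8 in binary powers of 2.
So 11^1816 ≡ 426 · 1550 · 72 · 593 · 123 ≡ 1415 (mod 1817).
Since 1415 ≠ 1, base 11 is a Fermat witness: 1817 is composite.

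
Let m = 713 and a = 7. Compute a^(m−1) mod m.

7^1 ≡ 7 (mod 713)
7^2 ≡ 7^2 = 49 ≡ 49 (mod 713)
7^4 ≡ 49^2 = 2401 ≡ 262 (mod 713)
7^8 ≡ 262^2 = 68644 ≡ 196 (mod 713)
7^16 ≡ 196^2 = 38416 ≡ 627 (mod 713)
7^32 ≡ 627^2 = 393129 ≡ 266 (mod 713)
7^64 ≡ 266^2 = 70756 ≡ 169 (mod 713)
7^128 ≡ 169^2 = 28561 ≡ 41 (mod 713)
7^256 ≡ 41^2 = 1681 ≡ 255 (mod 713)
7^512 ≡ 255^2 = 65025 ≡ 142 (mod 713)
712 = 512 + 128 + 64 + 8 in binary powers of 2.
So 7^712 ≡ 142 · 41 · 169 · 196 ≡ 679 (mod 713).
Since 679 ≠ 1, base 7 is a Fermat witness: 713 is composite.

679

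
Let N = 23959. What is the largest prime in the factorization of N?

97

23959 = 13 · 1843
1843 = 19 · 97
97 is prime.
So 23959 = 13 · 19 · 97; the largest prime factor is 97.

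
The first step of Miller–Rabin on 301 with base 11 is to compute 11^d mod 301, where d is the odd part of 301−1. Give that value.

301 − 1 = 300 = 2^2 · 75, so d = 75.
11^1 ≡ 11 (mod 301)
11^2 ≡ 11^2 = 121 ≡ 121 (mod 301)
11^4 ≡ 121^2 = 14641 ≡ 193 (mod 301)
11^8 ≡ 193^2 = 37249 ≡ 226 (mod 301)
11^16 ≡ 226^2 = 51076 ≡ 207 (mod 301)
11^32 ≡ 207^2 = 42849 ≡ 107 (mod 301)
11^64 ≡ 107^2 = 11449 ≡ 11 (mod 301)
75 = 64 + 8 + 2 + 1 in binary powers of 2.
So 11^75 ≡ 11 · 226 · 121 · 11 ≡ 274 (mod 301).
Squaring chain: 274 → 127; never reaches −1, so base 11 is a Miller–Rabin witness that 301 is composite.

274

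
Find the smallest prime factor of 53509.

53509 is odd.
Digit sum 22, not divisible by 3.
Ends in 9: not divisible by 5.
7: 53509 = 7·7644 + 1
11: 53509 = 11·4864 + 5
13: 53509 = 13·4116 + 1
17: 53509 = 17·3147 + 10
19: 53509 = 19·2816 + 5
23: 53509 = 23·2326 + 11
29: 53509 = 29·1845 + 4
31: 53509 = 31·1726 + 3
37: 53509 = 37·1446 + 7
41: 53509 = 41·1305 + 4
43: 53509 = 43·1244 + 17
47: 53509 = 47·1138 + 23
53: 53509 = 53·1009 + 32
59: 53509 = 59·906 + 55
61: 53509 = 61·877 + 12
67: 53509 = 67·798 + 43
71: 53509 = 71·753 + 46
73: 53509 = 73·733

73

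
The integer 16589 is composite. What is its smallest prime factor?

53

16589 is odd.
Digit sum 29, not divisible by 3.
Ends in 9: not divisible by 5.
7: 16589 = 7·2369 + 6
11: 16589 = 11·1508 + 1
13: 16589 = 13·1276 + 1
17: 16589 = 17·975 + 14
19: 16589 = 19·873 + 2
23: 16589 = 23·721 + 6
29: 16589 = 29·572 + 1
31: 16589 = 31·535 + 4
37: 16589 = 37·448 + 13
41: 16589 = 41·404 + 25
43: 16589 = 43·385 + 34
47: 16589 = 47·352 + 45
53: 16589 = 53·313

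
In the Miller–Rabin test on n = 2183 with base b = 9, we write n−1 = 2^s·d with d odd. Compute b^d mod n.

1302

2183 − 1 = 2182 = 2^1 · 1091, so d = 1091.
9^1 ≡ 9 (mod 2183)
9^2 ≡ 9^2 = 81 ≡ 81 (mod 2183)
9^4 ≡ 81^2 = 6561 ≡ 12 (mod 2183)
9^8 ≡ 12^2 = 144 ≡ 144 (mod 2183)
9^16 ≡ 144^2 = 20736 ≡ 1089 (mod 2183)
9^32 ≡ 1089^2 = 1185921 ≡ 552 (mod 2183)
9^64 ≡ 552^2 = 304704 ≡ 1267 (mod 2183)
9^128 ≡ 1267^2 = 1605289 ≡ 784 (mod 2183)
9^256 ≡ 784^2 = 614656 ≡ 1233 (mod 2183)
9^512 ≡ 1233^2 = 1520289 ≡ 921 (mod 2183)
9^1024 ≡ 921^2 = 848241 ≡ 1237 (mod 2183)
1091 = 1024 + 64 + 2 + 1 in binary powers of 2.
So 9^1091 ≡ 1237 · 1267 · 81 · 9 ≡ 1302 (mod 2183).
Squaring chain: 1302; never reaches −1, so base 9 is a Miller–Rabin witness that 2183 is composite.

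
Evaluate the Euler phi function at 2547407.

Factor: 2547407 = 67 · 193 · 197.
φ(2547407) = (67−1) · (193−1) · (197−1) = 66 · 192 · 196 = 2483712.

2483712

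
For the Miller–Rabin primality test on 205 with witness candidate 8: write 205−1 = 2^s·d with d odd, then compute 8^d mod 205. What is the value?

205 − 1 = 204 = 2^2 · 51, so d = 51.
8^1 ≡ 8 (mod 205)
8^2 ≡ 8^2 = 64 ≡ 64 (mod 205)
8^4 ≡ 64^2 = 4096 ≡ 201 (mod 205)
8^8 ≡ 201^2 = 40401 ≡ 16 (mod 205)
8^16 ≡ 16^2 = 256 ≡ 51 (mod 205)
8^32 ≡ 51^2 = 2601 ≡ 141 (mod 205)
51 = 32 + 16 + 2 + 1 in binary powers of 2.
So 8^51 ≡ 141 · 51 · 64 · 8 ≡ 197 (mod 205).
Squaring chain: 197 → 64; never reaches −1, so base 8 is a Miller–Rabin witness that 205 is composite.

197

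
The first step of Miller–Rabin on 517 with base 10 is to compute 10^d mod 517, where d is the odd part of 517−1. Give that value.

43

517 − 1 = 516 = 2^2 · 129, so d = 129.
10^1 ≡ 10 (mod 517)
10^2 ≡ 10^2 = 100 ≡ 100 (mod 517)
10^4 ≡ 100^2 = 10000 ≡ 177 (mod 517)
10^8 ≡ 177^2 = 31329 ≡ 309 (mod 517)
10^16 ≡ 309^2 = 95481 ≡ 353 (mod 517)
10^32 ≡ 353^2 = 124609 ≡ 12 (mod 517)
10^64 ≡ 12^2 = 144 ≡ 144 (mod 517)
10^128 ≡ 144^2 = 20736 ≡ 56 (mod 517)
129 = 128 + 1 in binary powers of 2.
So 10^129 ≡ 56 · 10 ≡ 43 (mod 517).
Squaring chain: 43 → 298; never reaches −1, so base 10 is a Miller–Rabin witness that 517 is composite.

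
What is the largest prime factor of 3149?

3149 = 47 · 67
67 is prime.
So 3149 = 47 · 67; the largest prime factor is 67.

67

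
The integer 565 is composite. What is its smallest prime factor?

5

565 is odd.
Digit sum 16, not divisible by 3.
Ends in 5: divisible by 5.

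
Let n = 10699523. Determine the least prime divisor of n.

79

10699523 is odd.
Digit sum 35, not divisible by 3.
Ends in 3: not divisible by 5.
7: 10699523 = 7·1528503 + 2
11: 10699523 = 11·972683 + 10
13: 10699523 = 13·823040 + 3
17: 10699523 = 17·629383 + 12
19: 10699523 = 19·563132 + 15
23: 10699523 = 23·465196 + 15
29: 10699523 = 29·368949 + 2
31: 10699523 = 31·345145 + 28
37: 10699523 = 37·289176 + 11
41: 10699523 = 41·260963 + 40
43: 10699523 = 43·248826 + 5
47: 10699523 = 47·227649 + 20
53: 10699523 = 53·201877 + 42
59: 10699523 = 59·181347 + 50
61: 10699523 = 61·175402 + 1
67: 10699523 = 67·159694 + 25
71: 10699523 = 71·150697 + 36
73: 10699523 = 73·146568 + 59
79: 10699523 = 79·135437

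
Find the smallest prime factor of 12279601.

83

12279601 is odd.
Digit sum 28, not divisible by 3.
Ends in 1: not divisible by 5.
7: 12279601 = 7·1754228 + 5
11: 12279601 = 11·1116327 + 4
13: 12279601 = 13·944584 + 9
17: 12279601 = 17·722329 + 8
19: 12279601 = 19·646294 + 15
23: 12279601 = 23·533895 + 16
29: 12279601 = 29·423434 + 15
31: 12279601 = 31·396116 + 5
37: 12279601 = 37·331881 + 4
41: 12279601 = 41·299502 + 19
43: 12279601 = 43·285572 + 5
47: 12279601 = 47·261268 + 5
53: 12279601 = 53·231690 + 31
59: 12279601 = 59·208128 + 49
61: 12279601 = 61·201304 + 57
67: 12279601 = 67·183277 + 42
71: 12279601 = 71·172952 + 9
73: 12279601 = 73·168213 + 52
79: 12279601 = 79·155437 + 78
83: 12279601 = 83·147947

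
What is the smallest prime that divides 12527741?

79

12527741 is odd.
Digit sum 29, not divisible by 3.
Ends in 1: not divisible by 5.
7: 12527741 = 7·1789677 + 2
11: 12527741 = 11·1138885 + 6
13: 12527741 = 13·963672 + 5
17: 12527741 = 17·736925 + 16
19: 12527741 = 19·659354 + 15
23: 12527741 = 23·544684 + 9
29: 12527741 = 29·431991 + 2
31: 12527741 = 31·404120 + 21
37: 12527741 = 37·338587 + 22
41: 12527741 = 41·305554 + 27
43: 12527741 = 43·291342 + 35
47: 12527741 = 47·266547 + 32
53: 12527741 = 53·236372 + 25
59: 12527741 = 59·212334 + 35
61: 12527741 = 61·205372 + 49
67: 12527741 = 67·186981 + 14
71: 12527741 = 71·176447 + 4
73: 12527741 = 73·171612 + 65
79: 12527741 = 79·158579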